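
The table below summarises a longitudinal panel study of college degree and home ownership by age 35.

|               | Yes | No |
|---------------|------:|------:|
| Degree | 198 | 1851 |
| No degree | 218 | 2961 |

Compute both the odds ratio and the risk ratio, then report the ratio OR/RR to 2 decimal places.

Cells: a = 198, b = 1851, c = 218, d = 2961.
OR = (198·2961)/(1851·218) = 586278/403518 = 1.45292
Risk in exposed = 198/2049 = 0.09663; risk in unexposed = 218/3179 = 0.06858; RR = 1.40915
OR/RR = 1.45292 / 1.40915 = 1.03106
The outcome is rare in both groups, so OR ≈ RR (ratio near 1).

1.03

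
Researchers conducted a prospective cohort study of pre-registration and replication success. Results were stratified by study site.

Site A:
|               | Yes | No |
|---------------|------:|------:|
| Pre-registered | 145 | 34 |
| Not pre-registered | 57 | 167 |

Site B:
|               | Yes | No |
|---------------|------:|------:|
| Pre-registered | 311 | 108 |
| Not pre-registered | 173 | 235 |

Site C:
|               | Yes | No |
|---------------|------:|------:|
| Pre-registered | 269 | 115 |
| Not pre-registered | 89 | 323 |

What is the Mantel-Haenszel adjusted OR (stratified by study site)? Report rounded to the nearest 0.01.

6.40

OR_MH = Σ(aᵢdᵢ/nᵢ) / Σ(bᵢcᵢ/nᵢ), where nᵢ is the stratum total.
Stratum 1 (Site A): n = 403; a·d/n = 145·167/403 = 60.0868; b·c/n = 34·57/403 = 4.8089
Stratum 2 (Site B): n = 827; a·d/n = 311·235/827 = 88.3736; b·c/n = 108·173/827 = 22.5925
Stratum 3 (Site C): n = 796; a·d/n = 269·323/796 = 109.1545; b·c/n = 115·89/796 = 12.8580
OR_MH = (60.0868 + 88.3736 + 109.1545) / (4.8089 + 22.5925 + 12.8580) = 257.6150 / 40.2595 = 6.39887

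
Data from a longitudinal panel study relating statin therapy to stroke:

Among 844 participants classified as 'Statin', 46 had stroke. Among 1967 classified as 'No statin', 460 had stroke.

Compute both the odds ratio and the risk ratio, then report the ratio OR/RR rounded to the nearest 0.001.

From the description: a = 46, b = 798, c = 460, d = 1507.
OR = (46·1507)/(798·460) = 69322/367080 = 0.18885
Risk in exposed = 46/844 = 0.05450; risk in unexposed = 460/1967 = 0.23386; RR = 0.23306
OR/RR = 0.18885 / 0.23306 = 0.81030
The outcome is not rare, so the OR lies further from 1 than the RR.

0.810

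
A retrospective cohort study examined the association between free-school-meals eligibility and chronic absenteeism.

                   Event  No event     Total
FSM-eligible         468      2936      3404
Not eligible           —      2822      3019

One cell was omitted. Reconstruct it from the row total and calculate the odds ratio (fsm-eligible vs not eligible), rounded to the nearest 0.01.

The missing cell is in the unexposed row: 3019 − 2822 = 197.
So a = 468, b = 2936, c = 197, d = 2822.
OR = (a·d)/(b·c) = (468 × 2822) / (2936 × 197) = 1320696 / 578392 = 2.28339

2.28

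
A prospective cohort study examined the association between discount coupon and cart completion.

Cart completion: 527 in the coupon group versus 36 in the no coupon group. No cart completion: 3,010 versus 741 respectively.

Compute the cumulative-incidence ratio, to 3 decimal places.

3.216

From the description: a = 527, b = 3010, c = 36, d = 741.
Risk in exposed = 527/3537 = 0.14900; risk in unexposed = 36/777 = 0.04633.
RR = 0.14900 / 0.04633 = 3.21584
The risk among the exposed is 3.22 times that among the unexposed.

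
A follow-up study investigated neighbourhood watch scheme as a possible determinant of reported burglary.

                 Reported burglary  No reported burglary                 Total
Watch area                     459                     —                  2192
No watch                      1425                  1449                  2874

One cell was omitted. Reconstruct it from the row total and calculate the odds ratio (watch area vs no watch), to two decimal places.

0.27

The missing cell is in the exposed row: 2192 − 459 = 1733.
So a = 459, b = 1733, c = 1425, d = 1449.
OR = (a·d)/(b·c) = (459 × 1449) / (1733 × 1425) = 665091 / 2469525 = 0.26932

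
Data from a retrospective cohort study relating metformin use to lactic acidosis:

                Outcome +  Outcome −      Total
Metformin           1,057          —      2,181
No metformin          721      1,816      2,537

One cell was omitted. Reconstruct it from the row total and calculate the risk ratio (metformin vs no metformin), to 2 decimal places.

The missing cell is in the exposed row: 2181 − 1057 = 1124.
So a = 1057, b = 1124, c = 721, d = 1816.
RR = [a/(a+b)] / [c/(c+d)] = (1057/2181) / (721/2537) = 0.48464/0.28419 = 1.70531

1.71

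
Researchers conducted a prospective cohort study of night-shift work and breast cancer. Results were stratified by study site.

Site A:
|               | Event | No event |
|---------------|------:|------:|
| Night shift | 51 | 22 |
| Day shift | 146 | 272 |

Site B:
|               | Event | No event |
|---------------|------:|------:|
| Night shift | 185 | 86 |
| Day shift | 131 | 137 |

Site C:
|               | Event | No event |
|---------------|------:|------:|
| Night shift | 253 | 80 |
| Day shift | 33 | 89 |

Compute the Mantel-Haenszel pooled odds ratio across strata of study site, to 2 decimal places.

OR_MH = Σ(aᵢdᵢ/nᵢ) / Σ(bᵢcᵢ/nᵢ), where nᵢ is the stratum total.
Stratum 1 (Site A): n = 491; a·d/n = 51·272/491 = 28.2525; b·c/n = 22·146/491 = 6.5418
Stratum 2 (Site B): n = 539; a·d/n = 185·137/539 = 47.0223; b·c/n = 86·131/539 = 20.9017
Stratum 3 (Site C): n = 455; a·d/n = 253·89/455 = 49.4879; b·c/n = 80·33/455 = 5.8022
OR_MH = (28.2525 + 47.0223 + 49.4879) / (6.5418 + 20.9017 + 5.8022) = 124.7627 / 33.2456 = 3.75276

3.75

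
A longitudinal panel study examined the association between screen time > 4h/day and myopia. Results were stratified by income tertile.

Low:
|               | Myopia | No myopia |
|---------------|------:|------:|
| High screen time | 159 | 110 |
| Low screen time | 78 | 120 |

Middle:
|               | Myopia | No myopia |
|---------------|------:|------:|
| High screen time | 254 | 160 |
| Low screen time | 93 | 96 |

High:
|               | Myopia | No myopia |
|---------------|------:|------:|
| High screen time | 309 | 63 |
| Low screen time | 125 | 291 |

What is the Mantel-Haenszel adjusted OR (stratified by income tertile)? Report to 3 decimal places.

3.684

OR_MH = Σ(aᵢdᵢ/nᵢ) / Σ(bᵢcᵢ/nᵢ), where nᵢ is the stratum total.
Stratum 1 (Low): n = 467; a·d/n = 159·120/467 = 40.8565; b·c/n = 110·78/467 = 18.3726
Stratum 2 (Middle): n = 603; a·d/n = 254·96/603 = 40.4378; b·c/n = 160·93/603 = 24.6766
Stratum 3 (High): n = 788; a·d/n = 309·291/788 = 114.1104; b·c/n = 63·125/788 = 9.9937
OR_MH = (40.8565 + 40.4378 + 114.1104) / (18.3726 + 24.6766 + 9.9937) = 195.4047 / 53.0429 = 3.68390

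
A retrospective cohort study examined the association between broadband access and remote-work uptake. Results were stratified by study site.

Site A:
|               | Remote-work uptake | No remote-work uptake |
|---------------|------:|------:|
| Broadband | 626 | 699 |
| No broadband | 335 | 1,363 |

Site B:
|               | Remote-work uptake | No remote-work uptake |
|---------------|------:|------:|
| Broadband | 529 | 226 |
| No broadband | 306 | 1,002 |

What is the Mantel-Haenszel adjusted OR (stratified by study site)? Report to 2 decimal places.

4.86

OR_MH = Σ(aᵢdᵢ/nᵢ) / Σ(bᵢcᵢ/nᵢ), where nᵢ is the stratum total.
Stratum 1 (Site A): n = 3023; a·d/n = 626·1363/3023 = 282.2488; b·c/n = 699·335/3023 = 77.4611
Stratum 2 (Site B): n = 2063; a·d/n = 529·1002/2063 = 256.9355; b·c/n = 226·306/2063 = 33.5221
OR_MH = (282.2488 + 256.9355) / (77.4611 + 33.5221) = 539.1843 / 110.9832 = 4.85825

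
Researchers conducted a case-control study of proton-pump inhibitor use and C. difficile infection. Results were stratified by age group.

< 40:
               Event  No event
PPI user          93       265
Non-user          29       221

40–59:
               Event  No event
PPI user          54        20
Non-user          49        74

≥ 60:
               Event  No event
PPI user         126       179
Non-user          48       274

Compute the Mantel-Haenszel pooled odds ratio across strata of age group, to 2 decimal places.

OR_MH = Σ(aᵢdᵢ/nᵢ) / Σ(bᵢcᵢ/nᵢ), where nᵢ is the stratum total.
Stratum 1 (< 40): n = 608; a·d/n = 93·221/608 = 33.8043; b·c/n = 265·29/608 = 12.6398
Stratum 2 (40–59): n = 197; a·d/n = 54·74/197 = 20.2843; b·c/n = 20·49/197 = 4.9746
Stratum 3 (≥ 60): n = 627; a·d/n = 126·274/627 = 55.0622; b·c/n = 179·48/627 = 13.7033
OR_MH = (33.8043 + 20.2843 + 55.0622) / (12.6398 + 4.9746 + 13.7033) = 109.1507 / 31.3178 = 3.48527

3.49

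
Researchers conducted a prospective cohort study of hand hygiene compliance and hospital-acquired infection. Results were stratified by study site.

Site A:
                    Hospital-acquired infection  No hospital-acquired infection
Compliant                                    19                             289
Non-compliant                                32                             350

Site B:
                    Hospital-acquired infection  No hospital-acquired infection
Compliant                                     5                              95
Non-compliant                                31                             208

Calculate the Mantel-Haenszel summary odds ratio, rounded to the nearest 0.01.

0.58

OR_MH = Σ(aᵢdᵢ/nᵢ) / Σ(bᵢcᵢ/nᵢ), where nᵢ is the stratum total.
Stratum 1 (Site A): n = 690; a·d/n = 19·350/690 = 9.6377; b·c/n = 289·32/690 = 13.4029
Stratum 2 (Site B): n = 339; a·d/n = 5·208/339 = 3.0678; b·c/n = 95·31/339 = 8.6873
OR_MH = (9.6377 + 3.0678) / (13.4029 + 8.6873) = 12.7055 / 22.0902 = 0.57517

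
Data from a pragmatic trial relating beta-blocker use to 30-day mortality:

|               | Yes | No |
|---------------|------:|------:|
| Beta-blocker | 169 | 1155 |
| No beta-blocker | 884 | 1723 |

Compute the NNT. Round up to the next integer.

Risk in treated group = 169/1324 = 0.12764; risk in control = 884/2607 = 0.33909.
Absolute risk reduction = 0.33909 − 0.12764 = 0.21144
NNT = 1 / ARR = 1 / 0.21144 = 4.729 → round up → 5

5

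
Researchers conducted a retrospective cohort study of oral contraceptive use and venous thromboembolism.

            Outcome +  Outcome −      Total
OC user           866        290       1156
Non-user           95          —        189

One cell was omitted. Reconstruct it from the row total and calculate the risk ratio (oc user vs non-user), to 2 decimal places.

1.49

The missing cell is in the unexposed row: 189 − 95 = 94.
So a = 866, b = 290, c = 95, d = 94.
RR = [a/(a+b)] / [c/(c+d)] = (866/1156) / (95/189) = 0.74913/0.50265 = 1.49038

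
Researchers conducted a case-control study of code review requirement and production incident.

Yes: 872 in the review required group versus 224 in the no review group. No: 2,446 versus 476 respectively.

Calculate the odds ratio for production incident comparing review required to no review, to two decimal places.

From the description: a = 872, b = 2446, c = 224, d = 476.
OR = (a·d)/(b·c) = (872 × 476) / (2446 × 224) = 415072 / 547904 = 0.75756
Exposure is associated with lower odds of production incident (OR = 0.76 < 1).

0.76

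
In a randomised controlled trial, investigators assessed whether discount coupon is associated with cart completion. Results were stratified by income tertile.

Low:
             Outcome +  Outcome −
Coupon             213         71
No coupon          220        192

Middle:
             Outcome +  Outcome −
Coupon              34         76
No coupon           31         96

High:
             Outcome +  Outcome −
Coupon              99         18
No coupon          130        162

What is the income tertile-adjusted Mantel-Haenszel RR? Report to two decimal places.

1.52

RR_MH = Σ(aᵢ·n₀ᵢ/nᵢ) / Σ(cᵢ·n₁ᵢ/nᵢ), with n₁ᵢ = aᵢ+bᵢ (exposed), n₀ᵢ = cᵢ+dᵢ (unexposed), nᵢ = n₁ᵢ+n₀ᵢ.
Stratum 1 (Low): n₁ = 284, n₀ = 412, n = 696; a·n₀/n = 213·412/696 = 126.0862; c·n₁/n = 220·284/696 = 89.7701
Stratum 2 (Middle): n₁ = 110, n₀ = 127, n = 237; a·n₀/n = 34·127/237 = 18.2194; c·n₁/n = 31·110/237 = 14.3882
Stratum 3 (High): n₁ = 117, n₀ = 292, n = 409; a·n₀/n = 99·292/409 = 70.6797; c·n₁/n = 130·117/409 = 37.1883
RR_MH = (126.0862 + 18.2194 + 70.6797) / (89.7701 + 14.3882 + 37.1883) = 214.9853 / 141.3466 = 1.52098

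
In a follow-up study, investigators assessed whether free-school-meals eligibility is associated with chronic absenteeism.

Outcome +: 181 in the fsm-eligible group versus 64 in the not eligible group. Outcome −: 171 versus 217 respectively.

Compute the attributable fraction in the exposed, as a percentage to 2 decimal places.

From the description: a = 181, b = 171, c = 64, d = 217.
Risk in exposed = 181/352 = 0.51420; risk in unexposed = 64/281 = 0.22776.
RR = 0.51420/0.22776 = 2.25768
AR% = (RR − 1)/RR × 100 = (2.25768 − 1)/2.25768 × 100 = 55.7067%

55.71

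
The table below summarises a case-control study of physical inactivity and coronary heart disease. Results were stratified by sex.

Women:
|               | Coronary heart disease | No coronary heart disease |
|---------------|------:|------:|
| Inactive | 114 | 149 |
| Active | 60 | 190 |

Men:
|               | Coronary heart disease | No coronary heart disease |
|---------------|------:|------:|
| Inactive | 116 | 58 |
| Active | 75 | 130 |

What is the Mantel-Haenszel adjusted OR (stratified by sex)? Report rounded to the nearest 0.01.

OR_MH = Σ(aᵢdᵢ/nᵢ) / Σ(bᵢcᵢ/nᵢ), where nᵢ is the stratum total.
Stratum 1 (Women): n = 513; a·d/n = 114·190/513 = 42.2222; b·c/n = 149·60/513 = 17.4269
Stratum 2 (Men): n = 379; a·d/n = 116·130/379 = 39.7889; b·c/n = 58·75/379 = 11.4776
OR_MH = (42.2222 + 39.7889) / (17.4269 + 11.4776) = 82.0111 / 28.9045 = 2.83732

2.84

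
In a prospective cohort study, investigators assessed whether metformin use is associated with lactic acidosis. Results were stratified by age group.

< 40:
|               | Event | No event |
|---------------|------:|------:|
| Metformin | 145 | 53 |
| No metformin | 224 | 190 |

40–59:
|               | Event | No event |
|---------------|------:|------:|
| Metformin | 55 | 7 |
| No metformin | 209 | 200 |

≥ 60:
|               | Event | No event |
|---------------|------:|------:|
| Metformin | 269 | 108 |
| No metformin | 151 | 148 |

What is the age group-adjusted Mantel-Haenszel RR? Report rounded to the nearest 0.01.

RR_MH = Σ(aᵢ·n₀ᵢ/nᵢ) / Σ(cᵢ·n₁ᵢ/nᵢ), with n₁ᵢ = aᵢ+bᵢ (exposed), n₀ᵢ = cᵢ+dᵢ (unexposed), nᵢ = n₁ᵢ+n₀ᵢ.
Stratum 1 (< 40): n₁ = 198, n₀ = 414, n = 612; a·n₀/n = 145·414/612 = 98.0882; c·n₁/n = 224·198/612 = 72.4706
Stratum 2 (40–59): n₁ = 62, n₀ = 409, n = 471; a·n₀/n = 55·409/471 = 47.7601; c·n₁/n = 209·62/471 = 27.5117
Stratum 3 (≥ 60): n₁ = 377, n₀ = 299, n = 676; a·n₀/n = 269·299/676 = 118.9808; c·n₁/n = 151·377/676 = 84.2115
RR_MH = (98.0882 + 47.7601 + 118.9808) / (72.4706 + 27.5117 + 84.2115) = 264.8291 / 184.1938 = 1.43777

1.44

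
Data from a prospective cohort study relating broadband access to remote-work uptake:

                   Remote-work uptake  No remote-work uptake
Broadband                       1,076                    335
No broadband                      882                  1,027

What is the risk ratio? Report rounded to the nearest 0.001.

1.651

Cells: a = 1076, b = 335, c = 882, d = 1027.
Risk in exposed = 1076/1411 = 0.76258; risk in unexposed = 882/1909 = 0.46202.
RR = 0.76258 / 0.46202 = 1.65053
The risk among the exposed is 1.65 times that among the unexposed.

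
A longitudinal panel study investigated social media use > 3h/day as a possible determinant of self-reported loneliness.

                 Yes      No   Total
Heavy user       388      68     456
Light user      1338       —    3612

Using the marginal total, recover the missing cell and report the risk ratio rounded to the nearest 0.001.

The missing cell is in the unexposed row: 3612 − 1338 = 2274.
So a = 388, b = 68, c = 1338, d = 2274.
RR = [a/(a+b)] / [c/(c+d)] = (388/456) / (1338/3612) = 0.85088/0.37043 = 2.29699

2.297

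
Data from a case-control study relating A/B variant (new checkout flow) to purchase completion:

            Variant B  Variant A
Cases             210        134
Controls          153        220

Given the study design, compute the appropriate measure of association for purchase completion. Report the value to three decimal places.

Reading the table with exposure as columns: a = 210 (Variant B, case), b = 153 (Variant B, non-case), c = 134 (Variant A, case), d = 220.
This is a case-control study: participants were sampled on outcome status, so risks in the source population cannot be estimated directly — relative risk is not valid here. The odds ratio is the appropriate measure.
OR = (a·d)/(b·c) = (210 × 220) / (153 × 134) = 46200 / 20502 = 2.25344

2.253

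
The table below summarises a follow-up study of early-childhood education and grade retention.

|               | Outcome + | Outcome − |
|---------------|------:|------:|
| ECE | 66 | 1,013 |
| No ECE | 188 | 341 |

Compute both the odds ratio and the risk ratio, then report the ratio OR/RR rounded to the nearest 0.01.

0.69

Cells: a = 66, b = 1013, c = 188, d = 341.
OR = (66·341)/(1013·188) = 22506/190444 = 0.11818
Risk in exposed = 66/1079 = 0.06117; risk in unexposed = 188/529 = 0.35539; RR = 0.17212
OR/RR = 0.11818 / 0.17212 = 0.68661
The outcome is not rare, so the OR lies further from 1 than the RR.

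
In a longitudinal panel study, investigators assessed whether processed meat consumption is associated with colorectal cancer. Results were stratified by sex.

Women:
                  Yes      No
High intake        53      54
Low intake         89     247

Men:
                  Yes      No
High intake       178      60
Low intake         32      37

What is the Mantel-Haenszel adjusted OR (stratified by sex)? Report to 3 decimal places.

OR_MH = Σ(aᵢdᵢ/nᵢ) / Σ(bᵢcᵢ/nᵢ), where nᵢ is the stratum total.
Stratum 1 (Women): n = 443; a·d/n = 53·247/443 = 29.5508; b·c/n = 54·89/443 = 10.8488
Stratum 2 (Men): n = 307; a·d/n = 178·37/307 = 21.4528; b·c/n = 60·32/307 = 6.2541
OR_MH = (29.5508 + 21.4528) / (10.8488 + 6.2541) = 51.0036 / 17.1028 = 2.98217

2.982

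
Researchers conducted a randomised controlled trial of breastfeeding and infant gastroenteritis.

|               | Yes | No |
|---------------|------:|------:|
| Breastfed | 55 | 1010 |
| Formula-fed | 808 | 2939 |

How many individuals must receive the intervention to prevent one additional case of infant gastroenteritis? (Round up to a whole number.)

7

Risk in treated group = 55/1065 = 0.05164; risk in control = 808/3747 = 0.21564.
Absolute risk reduction = 0.21564 − 0.05164 = 0.16400
NNT = 1 / ARR = 1 / 0.16400 = 6.098 → round up → 7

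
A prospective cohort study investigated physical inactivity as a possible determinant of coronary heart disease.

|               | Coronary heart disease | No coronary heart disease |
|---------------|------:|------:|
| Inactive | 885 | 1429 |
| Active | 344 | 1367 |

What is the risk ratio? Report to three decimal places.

Cells: a = 885, b = 1429, c = 344, d = 1367.
Risk in exposed = 885/2314 = 0.38245; risk in unexposed = 344/1711 = 0.20105.
RR = 0.38245 / 0.20105 = 1.90227
The risk among the exposed is 1.90 times that among the unexposed.

1.902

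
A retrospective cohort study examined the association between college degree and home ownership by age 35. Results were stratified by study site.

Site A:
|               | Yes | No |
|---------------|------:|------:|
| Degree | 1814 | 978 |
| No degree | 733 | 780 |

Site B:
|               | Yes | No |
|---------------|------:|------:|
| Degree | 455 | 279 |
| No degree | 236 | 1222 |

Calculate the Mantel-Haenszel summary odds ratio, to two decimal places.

2.96

OR_MH = Σ(aᵢdᵢ/nᵢ) / Σ(bᵢcᵢ/nᵢ), where nᵢ is the stratum total.
Stratum 1 (Site A): n = 4305; a·d/n = 1814·780/4305 = 328.6690; b·c/n = 978·733/4305 = 166.5213
Stratum 2 (Site B): n = 2192; a·d/n = 455·1222/2192 = 253.6542; b·c/n = 279·236/2192 = 30.0383
OR_MH = (328.6690 + 253.6542) / (166.5213 + 30.0383) = 582.3232 / 196.5596 = 2.96258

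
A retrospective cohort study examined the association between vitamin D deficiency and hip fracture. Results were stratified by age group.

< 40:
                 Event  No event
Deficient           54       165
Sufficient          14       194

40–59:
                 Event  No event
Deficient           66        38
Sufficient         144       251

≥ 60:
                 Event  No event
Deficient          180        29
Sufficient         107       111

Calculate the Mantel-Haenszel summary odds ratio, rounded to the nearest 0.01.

4.42

OR_MH = Σ(aᵢdᵢ/nᵢ) / Σ(bᵢcᵢ/nᵢ), where nᵢ is the stratum total.
Stratum 1 (< 40): n = 427; a·d/n = 54·194/427 = 24.5340; b·c/n = 165·14/427 = 5.4098
Stratum 2 (40–59): n = 499; a·d/n = 66·251/499 = 33.1984; b·c/n = 38·144/499 = 10.9659
Stratum 3 (≥ 60): n = 427; a·d/n = 180·111/427 = 46.7916; b·c/n = 29·107/427 = 7.2670
OR_MH = (24.5340 + 33.1984 + 46.7916) / (5.4098 + 10.9659 + 7.2670) = 104.5239 / 23.6427 = 4.42097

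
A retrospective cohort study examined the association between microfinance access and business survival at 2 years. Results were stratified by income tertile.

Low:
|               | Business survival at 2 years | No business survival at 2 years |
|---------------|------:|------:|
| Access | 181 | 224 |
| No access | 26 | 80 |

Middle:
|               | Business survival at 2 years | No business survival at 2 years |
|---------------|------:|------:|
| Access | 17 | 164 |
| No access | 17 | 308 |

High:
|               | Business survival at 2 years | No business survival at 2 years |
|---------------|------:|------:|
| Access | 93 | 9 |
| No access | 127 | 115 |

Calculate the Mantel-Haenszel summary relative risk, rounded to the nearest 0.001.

RR_MH = Σ(aᵢ·n₀ᵢ/nᵢ) / Σ(cᵢ·n₁ᵢ/nᵢ), with n₁ᵢ = aᵢ+bᵢ (exposed), n₀ᵢ = cᵢ+dᵢ (unexposed), nᵢ = n₁ᵢ+n₀ᵢ.
Stratum 1 (Low): n₁ = 405, n₀ = 106, n = 511; a·n₀/n = 181·106/511 = 37.5460; c·n₁/n = 26·405/511 = 20.6067
Stratum 2 (Middle): n₁ = 181, n₀ = 325, n = 506; a·n₀/n = 17·325/506 = 10.9190; c·n₁/n = 17·181/506 = 6.0810
Stratum 3 (High): n₁ = 102, n₀ = 242, n = 344; a·n₀/n = 93·242/344 = 65.4244; c·n₁/n = 127·102/344 = 37.6570
RR_MH = (37.5460 + 10.9190 + 65.4244) / (20.6067 + 6.0810 + 37.6570) = 113.8894 / 64.3447 = 1.76999

1.770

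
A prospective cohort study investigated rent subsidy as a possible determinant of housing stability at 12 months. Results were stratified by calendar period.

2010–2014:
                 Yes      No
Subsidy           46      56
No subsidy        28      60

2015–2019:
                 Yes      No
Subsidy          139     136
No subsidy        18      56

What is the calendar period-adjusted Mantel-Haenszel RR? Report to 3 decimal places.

RR_MH = Σ(aᵢ·n₀ᵢ/nᵢ) / Σ(cᵢ·n₁ᵢ/nᵢ), with n₁ᵢ = aᵢ+bᵢ (exposed), n₀ᵢ = cᵢ+dᵢ (unexposed), nᵢ = n₁ᵢ+n₀ᵢ.
Stratum 1 (2010–2014): n₁ = 102, n₀ = 88, n = 190; a·n₀/n = 46·88/190 = 21.3053; c·n₁/n = 28·102/190 = 15.0316
Stratum 2 (2015–2019): n₁ = 275, n₀ = 74, n = 349; a·n₀/n = 139·74/349 = 29.4728; c·n₁/n = 18·275/349 = 14.1834
RR_MH = (21.3053 + 29.4728) / (15.0316 + 14.1834) = 50.7780 / 29.2150 = 1.73808

1.738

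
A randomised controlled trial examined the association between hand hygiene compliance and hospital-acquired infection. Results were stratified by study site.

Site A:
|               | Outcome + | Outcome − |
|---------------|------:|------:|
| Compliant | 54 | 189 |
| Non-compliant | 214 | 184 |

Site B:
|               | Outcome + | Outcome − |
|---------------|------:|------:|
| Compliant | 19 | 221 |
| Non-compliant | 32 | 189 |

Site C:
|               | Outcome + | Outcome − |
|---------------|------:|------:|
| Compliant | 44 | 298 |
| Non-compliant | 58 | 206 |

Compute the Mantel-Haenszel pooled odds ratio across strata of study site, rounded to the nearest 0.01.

0.36

OR_MH = Σ(aᵢdᵢ/nᵢ) / Σ(bᵢcᵢ/nᵢ), where nᵢ is the stratum total.
Stratum 1 (Site A): n = 641; a·d/n = 54·184/641 = 15.5008; b·c/n = 189·214/641 = 63.0983
Stratum 2 (Site B): n = 461; a·d/n = 19·189/461 = 7.7896; b·c/n = 221·32/461 = 15.3406
Stratum 3 (Site C): n = 606; a·d/n = 44·206/606 = 14.9571; b·c/n = 298·58/606 = 28.5215
OR_MH = (15.5008 + 7.7896 + 14.9571) / (63.0983 + 15.3406 + 28.5215) = 38.2475 / 106.9603 = 0.35759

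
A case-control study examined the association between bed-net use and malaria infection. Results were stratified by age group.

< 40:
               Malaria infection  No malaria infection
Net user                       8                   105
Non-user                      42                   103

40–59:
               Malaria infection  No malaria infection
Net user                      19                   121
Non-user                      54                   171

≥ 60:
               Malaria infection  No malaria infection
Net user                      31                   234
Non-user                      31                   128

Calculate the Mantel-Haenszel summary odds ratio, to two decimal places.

0.41

OR_MH = Σ(aᵢdᵢ/nᵢ) / Σ(bᵢcᵢ/nᵢ), where nᵢ is the stratum total.
Stratum 1 (< 40): n = 258; a·d/n = 8·103/258 = 3.1938; b·c/n = 105·42/258 = 17.0930
Stratum 2 (40–59): n = 365; a·d/n = 19·171/365 = 8.9014; b·c/n = 121·54/365 = 17.9014
Stratum 3 (≥ 60): n = 424; a·d/n = 31·128/424 = 9.3585; b·c/n = 234·31/424 = 17.1085
OR_MH = (3.1938 + 8.9014 + 9.3585) / (17.0930 + 17.9014 + 17.1085) = 21.4537 / 52.1029 = 0.41176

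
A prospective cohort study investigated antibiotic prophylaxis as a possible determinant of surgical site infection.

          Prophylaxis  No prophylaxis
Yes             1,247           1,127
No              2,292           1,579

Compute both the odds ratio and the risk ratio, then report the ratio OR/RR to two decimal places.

0.90

Reading the table with exposure as columns: a = 1247 (Prophylaxis, case), b = 2292 (Prophylaxis, non-case), c = 1127 (No prophylaxis, case), d = 1579.
OR = (1247·1579)/(2292·1127) = 1969013/2583084 = 0.76227
Risk in exposed = 1247/3539 = 0.35236; risk in unexposed = 1127/2706 = 0.41648; RR = 0.84604
OR/RR = 0.76227 / 0.84604 = 0.90099
The outcome is not rare, so the OR lies further from 1 than the RR.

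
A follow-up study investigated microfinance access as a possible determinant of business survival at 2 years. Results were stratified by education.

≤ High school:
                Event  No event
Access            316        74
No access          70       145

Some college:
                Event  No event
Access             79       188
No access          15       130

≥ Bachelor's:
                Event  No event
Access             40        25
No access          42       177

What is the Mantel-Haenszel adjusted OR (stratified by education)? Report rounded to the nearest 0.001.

OR_MH = Σ(aᵢdᵢ/nᵢ) / Σ(bᵢcᵢ/nᵢ), where nᵢ is the stratum total.
Stratum 1 (≤ High school): n = 605; a·d/n = 316·145/605 = 75.7355; b·c/n = 74·70/605 = 8.5620
Stratum 2 (Some college): n = 412; a·d/n = 79·130/412 = 24.9272; b·c/n = 188·15/412 = 6.8447
Stratum 3 (≥ Bachelor's): n = 284; a·d/n = 40·177/284 = 24.9296; b·c/n = 25·42/284 = 3.6972
OR_MH = (75.7355 + 24.9272 + 24.9296) / (8.5620 + 6.8447 + 3.6972) = 125.5923 / 19.1038 = 6.57420

6.574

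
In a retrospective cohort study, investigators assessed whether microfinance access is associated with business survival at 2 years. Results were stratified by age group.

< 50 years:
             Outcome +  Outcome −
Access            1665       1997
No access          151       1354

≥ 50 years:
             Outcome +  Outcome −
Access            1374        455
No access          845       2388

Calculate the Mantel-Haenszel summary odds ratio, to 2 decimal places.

OR_MH = Σ(aᵢdᵢ/nᵢ) / Σ(bᵢcᵢ/nᵢ), where nᵢ is the stratum total.
Stratum 1 (< 50 years): n = 5167; a·d/n = 1665·1354/5167 = 436.3093; b·c/n = 1997·151/5167 = 58.3602
Stratum 2 (≥ 50 years): n = 5062; a·d/n = 1374·2388/5062 = 648.1849; b·c/n = 455·845/5062 = 75.9532
OR_MH = (436.3093 + 648.1849) / (58.3602 + 75.9532) = 1084.4942 / 134.3134 = 8.07436

8.07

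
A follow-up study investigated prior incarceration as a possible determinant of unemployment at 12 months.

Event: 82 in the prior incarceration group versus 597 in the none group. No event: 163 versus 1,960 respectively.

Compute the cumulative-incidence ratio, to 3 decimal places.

From the description: a = 82, b = 163, c = 597, d = 1960.
Risk in exposed = 82/245 = 0.33469; risk in unexposed = 597/2557 = 0.23348.
RR = 0.33469 / 0.23348 = 1.43352
The risk among the exposed is 1.43 times that among the unexposed.

1.434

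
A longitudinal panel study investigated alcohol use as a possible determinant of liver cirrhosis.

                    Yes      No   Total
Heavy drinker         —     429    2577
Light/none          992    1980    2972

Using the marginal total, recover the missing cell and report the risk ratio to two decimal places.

The missing cell is in the exposed row: 2577 − 429 = 2148.
So a = 2148, b = 429, c = 992, d = 1980.
RR = [a/(a+b)] / [c/(c+d)] = (2148/2577) / (992/2972) = 0.83353/0.33378 = 2.49722

2.50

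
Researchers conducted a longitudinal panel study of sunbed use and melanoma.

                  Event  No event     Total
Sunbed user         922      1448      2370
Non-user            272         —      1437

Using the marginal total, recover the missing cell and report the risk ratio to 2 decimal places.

2.06

The missing cell is in the unexposed row: 1437 − 272 = 1165.
So a = 922, b = 1448, c = 272, d = 1165.
RR = [a/(a+b)] / [c/(c+d)] = (922/2370) / (272/1437) = 0.38903/0.18928 = 2.05528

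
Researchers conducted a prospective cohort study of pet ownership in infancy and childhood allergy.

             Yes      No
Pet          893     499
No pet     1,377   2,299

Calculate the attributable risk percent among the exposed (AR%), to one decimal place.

41.6

Cells: a = 893, b = 499, c = 1377, d = 2299.
Risk in exposed = 893/1392 = 0.64152; risk in unexposed = 1377/3676 = 0.37459.
RR = 0.64152/0.37459 = 1.71259
AR% = (RR − 1)/RR × 100 = (1.71259 − 1)/1.71259 × 100 = 41.6090%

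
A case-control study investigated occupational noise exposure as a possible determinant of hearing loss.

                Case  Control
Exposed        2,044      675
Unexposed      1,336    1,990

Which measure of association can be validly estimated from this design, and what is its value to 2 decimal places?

4.51

Cells: a = 2044, b = 675, c = 1336, d = 1990.
This is a case-control study: participants were sampled on outcome status, so risks in the source population cannot be estimated directly — relative risk is not valid here. The odds ratio is the appropriate measure.
OR = (a·d)/(b·c) = (2044 × 1990) / (675 × 1336) = 4067560 / 901800 = 4.51049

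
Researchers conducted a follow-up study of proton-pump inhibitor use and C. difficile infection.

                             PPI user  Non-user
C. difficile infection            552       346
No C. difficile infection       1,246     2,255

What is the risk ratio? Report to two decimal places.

Reading the table with exposure as columns: a = 552 (PPI user, case), b = 1246 (PPI user, non-case), c = 346 (Non-user, case), d = 2255.
Risk in exposed = 552/1798 = 0.30701; risk in unexposed = 346/2601 = 0.13303.
RR = 0.30701 / 0.13303 = 2.30788
The risk among the exposed is 2.31 times that among the unexposed.

2.31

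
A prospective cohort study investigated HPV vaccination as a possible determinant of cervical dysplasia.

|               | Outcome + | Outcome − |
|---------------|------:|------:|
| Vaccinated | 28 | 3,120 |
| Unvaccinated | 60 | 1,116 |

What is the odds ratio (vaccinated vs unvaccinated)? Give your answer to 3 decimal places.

0.167

Cells: a = 28, b = 3120, c = 60, d = 1116.
OR = (a·d)/(b·c) = (28 × 1116) / (3120 × 60) = 31248 / 187200 = 0.16692
Exposure is associated with lower odds of cervical dysplasia (OR = 0.17 < 1).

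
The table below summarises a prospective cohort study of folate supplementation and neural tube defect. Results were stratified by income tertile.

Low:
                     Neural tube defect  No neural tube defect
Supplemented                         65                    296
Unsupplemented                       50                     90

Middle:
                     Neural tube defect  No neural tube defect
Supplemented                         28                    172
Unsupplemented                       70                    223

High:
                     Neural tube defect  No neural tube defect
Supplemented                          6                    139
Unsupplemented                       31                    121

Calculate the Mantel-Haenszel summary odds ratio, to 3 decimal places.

0.391

OR_MH = Σ(aᵢdᵢ/nᵢ) / Σ(bᵢcᵢ/nᵢ), where nᵢ is the stratum total.
Stratum 1 (Low): n = 501; a·d/n = 65·90/501 = 11.6766; b·c/n = 296·50/501 = 29.5409
Stratum 2 (Middle): n = 493; a·d/n = 28·223/493 = 12.6653; b·c/n = 172·70/493 = 24.4219
Stratum 3 (High): n = 297; a·d/n = 6·121/297 = 2.4444; b·c/n = 139·31/297 = 14.5084
OR_MH = (11.6766 + 12.6653 + 2.4444) / (29.5409 + 24.4219 + 14.5084) = 26.7864 / 68.4712 = 0.39121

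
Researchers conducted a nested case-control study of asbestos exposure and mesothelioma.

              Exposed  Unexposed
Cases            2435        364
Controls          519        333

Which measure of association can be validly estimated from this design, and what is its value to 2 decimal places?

4.29

Reading the table with exposure as columns: a = 2435 (Exposed, case), b = 519 (Exposed, non-case), c = 364 (Unexposed, case), d = 333.
This is a nested case-control study: participants were sampled on outcome status, so risks in the source population cannot be estimated directly — relative risk is not valid here. The odds ratio is the appropriate measure.
OR = (a·d)/(b·c) = (2435 × 333) / (519 × 364) = 810855 / 188916 = 4.29215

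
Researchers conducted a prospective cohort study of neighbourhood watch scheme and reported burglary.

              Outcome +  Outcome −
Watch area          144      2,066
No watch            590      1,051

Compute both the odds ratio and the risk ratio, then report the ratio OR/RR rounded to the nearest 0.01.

0.69

Cells: a = 144, b = 2066, c = 590, d = 1051.
OR = (144·1051)/(2066·590) = 151344/1218940 = 0.12416
Risk in exposed = 144/2210 = 0.06516; risk in unexposed = 590/1641 = 0.35954; RR = 0.18123
OR/RR = 0.12416 / 0.18123 = 0.68510
The outcome is not rare, so the OR lies further from 1 than the RR.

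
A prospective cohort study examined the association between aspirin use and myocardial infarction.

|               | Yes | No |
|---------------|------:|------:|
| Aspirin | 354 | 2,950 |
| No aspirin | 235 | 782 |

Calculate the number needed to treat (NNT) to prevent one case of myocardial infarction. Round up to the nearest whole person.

9

Risk in treated group = 354/3304 = 0.10714; risk in control = 235/1017 = 0.23107.
Absolute risk reduction = 0.23107 − 0.10714 = 0.12393
NNT = 1 / ARR = 1 / 0.12393 = 8.069 → round up → 9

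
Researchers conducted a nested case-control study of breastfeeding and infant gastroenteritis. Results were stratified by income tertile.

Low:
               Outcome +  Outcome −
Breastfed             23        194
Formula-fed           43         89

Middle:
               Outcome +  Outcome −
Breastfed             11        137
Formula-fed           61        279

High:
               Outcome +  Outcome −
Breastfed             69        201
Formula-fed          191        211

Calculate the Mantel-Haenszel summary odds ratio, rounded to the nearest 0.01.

OR_MH = Σ(aᵢdᵢ/nᵢ) / Σ(bᵢcᵢ/nᵢ), where nᵢ is the stratum total.
Stratum 1 (Low): n = 349; a·d/n = 23·89/349 = 5.8653; b·c/n = 194·43/349 = 23.9026
Stratum 2 (Middle): n = 488; a·d/n = 11·279/488 = 6.2889; b·c/n = 137·61/488 = 17.1250
Stratum 3 (High): n = 672; a·d/n = 69·211/672 = 21.6652; b·c/n = 201·191/672 = 57.1295
OR_MH = (5.8653 + 6.2889 + 21.6652) / (23.9026 + 17.1250 + 57.1295) = 33.8194 / 98.1570 = 0.34454

0.34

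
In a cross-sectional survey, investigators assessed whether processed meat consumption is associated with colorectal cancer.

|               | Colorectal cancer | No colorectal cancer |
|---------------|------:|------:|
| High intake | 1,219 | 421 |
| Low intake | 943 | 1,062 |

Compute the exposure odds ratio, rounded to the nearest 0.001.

Cells: a = 1219, b = 421, c = 943, d = 1062.
OR = (a·d)/(b·c) = (1219 × 1062) / (421 × 943) = 1294578 / 397003 = 3.26088
The odds of colorectal cancer are about 3.26 times as high in the high intake group.

3.261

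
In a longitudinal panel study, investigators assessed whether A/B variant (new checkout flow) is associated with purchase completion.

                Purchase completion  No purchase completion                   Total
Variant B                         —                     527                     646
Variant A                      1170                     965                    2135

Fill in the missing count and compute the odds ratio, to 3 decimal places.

The missing cell is in the exposed row: 646 − 527 = 119.
So a = 119, b = 527, c = 1170, d = 965.
OR = (a·d)/(b·c) = (119 × 965) / (527 × 1170) = 114835 / 616590 = 0.18624

0.186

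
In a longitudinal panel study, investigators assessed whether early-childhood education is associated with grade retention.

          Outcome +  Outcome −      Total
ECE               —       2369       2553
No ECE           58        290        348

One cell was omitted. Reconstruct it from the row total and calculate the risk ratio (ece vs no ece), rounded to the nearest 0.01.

0.43

The missing cell is in the exposed row: 2553 − 2369 = 184.
So a = 184, b = 2369, c = 58, d = 290.
RR = [a/(a+b)] / [c/(c+d)] = (184/2553) / (58/348) = 0.07207/0.16667 = 0.43243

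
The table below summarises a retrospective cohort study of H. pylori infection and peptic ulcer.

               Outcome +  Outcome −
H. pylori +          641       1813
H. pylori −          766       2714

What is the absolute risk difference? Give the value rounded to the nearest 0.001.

Cells: a = 641, b = 1813, c = 766, d = 2714.
Risk in exposed = 641/2454 = 0.261206; risk in unexposed = 766/3480 = 0.220115.
Risk difference = 0.261206 − 0.220115 = 0.041091

0.041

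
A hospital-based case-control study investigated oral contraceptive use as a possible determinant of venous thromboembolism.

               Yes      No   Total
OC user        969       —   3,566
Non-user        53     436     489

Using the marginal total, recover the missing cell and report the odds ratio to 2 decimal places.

3.07

The missing cell is in the exposed row: 3566 − 969 = 2597.
So a = 969, b = 2597, c = 53, d = 436.
OR = (a·d)/(b·c) = (969 × 436) / (2597 × 53) = 422484 / 137641 = 3.06946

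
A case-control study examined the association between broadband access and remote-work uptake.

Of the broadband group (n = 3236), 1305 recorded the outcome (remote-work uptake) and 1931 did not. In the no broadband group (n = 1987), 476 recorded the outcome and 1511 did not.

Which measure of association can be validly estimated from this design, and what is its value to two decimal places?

2.15

From the description: a = 1305, b = 1931, c = 476, d = 1511.
This is a case-control study: participants were sampled on outcome status, so risks in the source population cannot be estimated directly — relative risk is not valid here. The odds ratio is the appropriate measure.
OR = (a·d)/(b·c) = (1305 × 1511) / (1931 × 476) = 1971855 / 919156 = 2.14529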